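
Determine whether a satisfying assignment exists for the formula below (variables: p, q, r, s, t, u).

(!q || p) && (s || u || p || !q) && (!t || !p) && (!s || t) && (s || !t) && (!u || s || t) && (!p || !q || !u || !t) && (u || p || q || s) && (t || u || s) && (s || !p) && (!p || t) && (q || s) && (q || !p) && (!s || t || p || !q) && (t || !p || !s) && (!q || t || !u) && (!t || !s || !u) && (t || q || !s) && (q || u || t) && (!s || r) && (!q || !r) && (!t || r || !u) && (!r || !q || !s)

Try q = false.
The clause (s) is unit, so s = true.
The clause (t) is unit, so t = true.
The clause (!p) is unit, so p = false.
The clause (!u) is unit, so u = false.
The clause (r) is unit, so r = true.
Every clause now holds.
A satisfying assignment: p: false, q: false, r: true, s: true, t: true, u: false.

Satisfiable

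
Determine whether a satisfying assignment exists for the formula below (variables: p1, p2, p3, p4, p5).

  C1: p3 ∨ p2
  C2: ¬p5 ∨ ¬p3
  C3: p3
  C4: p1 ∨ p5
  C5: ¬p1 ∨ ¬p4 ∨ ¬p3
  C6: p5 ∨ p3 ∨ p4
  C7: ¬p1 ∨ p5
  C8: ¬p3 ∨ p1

Unit clause (p3) forces p3 = True.
Unit clause (¬p5) forces p5 = False.
Unit clause (p1) forces p1 = True.
Now (¬p1) is unsatisfied and unit — conflict.
No assignment satisfies every clause.

No, unsatisfiable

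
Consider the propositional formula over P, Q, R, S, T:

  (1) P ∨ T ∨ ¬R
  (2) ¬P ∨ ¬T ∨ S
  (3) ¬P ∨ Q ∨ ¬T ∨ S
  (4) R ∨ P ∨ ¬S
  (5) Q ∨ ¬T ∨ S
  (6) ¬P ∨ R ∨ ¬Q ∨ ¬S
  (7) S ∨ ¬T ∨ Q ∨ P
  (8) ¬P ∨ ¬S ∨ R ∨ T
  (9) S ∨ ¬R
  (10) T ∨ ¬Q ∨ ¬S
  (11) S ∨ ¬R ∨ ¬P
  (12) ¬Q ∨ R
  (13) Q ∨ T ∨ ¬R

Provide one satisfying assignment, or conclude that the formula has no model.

Suppose S = True.
Suppose R = False.
Unit clause (P) forces P = True.
Unit clause (¬Q) forces Q = False.
Unit clause (T) forces T = True.
This assignment satisfies each clause.

P: True,  Q: False,  R: False,  S: True,  T: True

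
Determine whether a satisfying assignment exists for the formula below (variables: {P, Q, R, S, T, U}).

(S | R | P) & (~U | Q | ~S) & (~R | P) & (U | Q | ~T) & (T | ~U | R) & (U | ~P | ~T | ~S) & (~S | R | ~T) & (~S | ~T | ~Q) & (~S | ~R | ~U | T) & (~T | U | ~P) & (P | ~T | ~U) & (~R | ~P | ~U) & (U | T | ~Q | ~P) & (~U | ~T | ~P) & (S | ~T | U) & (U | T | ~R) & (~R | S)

Satisfiable

Try R = 0.
Try S = 0.
From the singleton clause (P), P = 1.
Try T = 0.
From the singleton clause (~U), U = 0.
From the singleton clause (~Q), Q = 0.
This assignment satisfies each clause.
A satisfying assignment: P ↦ 1,  Q ↦ 0,  R ↦ 0,  S ↦ 0,  T ↦ 0,  U ↦ 0.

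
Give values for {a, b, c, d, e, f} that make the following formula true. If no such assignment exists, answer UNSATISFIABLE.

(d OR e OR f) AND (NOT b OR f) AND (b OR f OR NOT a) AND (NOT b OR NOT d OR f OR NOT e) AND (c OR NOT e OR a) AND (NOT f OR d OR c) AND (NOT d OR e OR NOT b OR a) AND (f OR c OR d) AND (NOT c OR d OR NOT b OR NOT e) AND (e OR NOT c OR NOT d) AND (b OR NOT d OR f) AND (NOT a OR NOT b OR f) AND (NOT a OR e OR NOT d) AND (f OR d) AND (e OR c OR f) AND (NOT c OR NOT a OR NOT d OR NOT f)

Suppose b = false.
Suppose f = true.
Suppose d = false.
The clause (c) is unit, so c = true.
No clause remains; a, e are free.

a: false,  b: false,  c: true,  d: false,  e: true,  f: true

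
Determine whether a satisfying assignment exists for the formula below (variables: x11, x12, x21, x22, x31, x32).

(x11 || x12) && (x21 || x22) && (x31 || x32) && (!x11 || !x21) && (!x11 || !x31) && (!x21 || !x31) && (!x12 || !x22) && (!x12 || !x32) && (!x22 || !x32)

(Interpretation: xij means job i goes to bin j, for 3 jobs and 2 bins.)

No

Suppose x11 = true.
The clause (!x21) is unit, so x21 = false.
The clause (x22) is unit, so x22 = true.
The clause (!x31) is unit, so x31 = false.
The clause (x32) is unit, so x32 = true.
Now (!x32) is unsatisfied and unit — conflict.
Backtrack on x11: now try x11 = false.
The clause (x12) is unit, so x12 = true.
The clause (!x22) is unit, so x22 = false.
The clause (x21) is unit, so x21 = true.
The clause (!x31) is unit, so x31 = false.
The clause (x32) is unit, so x32 = true.
Now (!x32) is unsatisfied and unit — conflict.
Neither x11 = true nor x11 = false works.
No assignment satisfies every clause.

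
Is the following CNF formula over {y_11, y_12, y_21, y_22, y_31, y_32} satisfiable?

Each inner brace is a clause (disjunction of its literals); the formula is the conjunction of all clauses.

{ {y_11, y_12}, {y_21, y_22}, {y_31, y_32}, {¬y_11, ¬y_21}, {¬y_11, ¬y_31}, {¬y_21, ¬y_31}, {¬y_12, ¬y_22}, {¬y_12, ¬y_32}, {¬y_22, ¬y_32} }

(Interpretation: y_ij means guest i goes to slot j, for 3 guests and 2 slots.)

Try y_11 = True.
Unit clause (¬y_21) forces y_21 = False.
Unit clause (y_22) forces y_22 = True.
Unit clause (¬y_31) forces y_31 = False.
Unit clause (y_32) forces y_32 = True.
Now (¬y_32) is unsatisfied and unit — conflict.
Backtrack on y_11: now try y_11 = False.
Unit clause (y_12) forces y_12 = True.
Unit clause (¬y_22) forces y_22 = False.
Unit clause (y_21) forces y_21 = True.
Unit clause (¬y_31) forces y_31 = False.
Unit clause (y_32) forces y_32 = True.
Now (¬y_32) is unsatisfied and unit — conflict.
Both values of y_11 lead to a conflict.
No assignment satisfies every clause.

Unsatisfiable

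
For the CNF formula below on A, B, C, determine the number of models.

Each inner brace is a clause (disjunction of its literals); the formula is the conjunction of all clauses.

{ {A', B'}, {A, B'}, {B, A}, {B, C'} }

There are 2^3 = 8 truth assignments over (A, B, C).
Check each against the 4 clauses (columns in the order A, B, C):
  F F F  ✗ fails (B + A)
  F F T  ✗ fails (B + A)
  F T F  ✗ fails (A + B')
  F T T  ✗ fails (A + B')
  T F F  ✓ satisfies all
  T F T  ✗ fails (B + C')
  T T F  ✗ fails (A' + B')
  T T T  ✗ fails (A' + B')
1 of the 8 rows is a model.

1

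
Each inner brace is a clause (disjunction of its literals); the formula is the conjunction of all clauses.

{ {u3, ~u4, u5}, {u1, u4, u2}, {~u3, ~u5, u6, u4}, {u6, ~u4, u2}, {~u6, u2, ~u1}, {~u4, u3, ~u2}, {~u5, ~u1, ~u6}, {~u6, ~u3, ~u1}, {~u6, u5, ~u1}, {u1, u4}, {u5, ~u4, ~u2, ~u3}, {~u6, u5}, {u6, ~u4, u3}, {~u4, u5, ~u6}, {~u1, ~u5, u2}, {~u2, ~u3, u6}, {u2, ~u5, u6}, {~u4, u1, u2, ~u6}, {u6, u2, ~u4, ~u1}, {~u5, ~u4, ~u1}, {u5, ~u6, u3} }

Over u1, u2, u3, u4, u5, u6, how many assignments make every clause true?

There are 2^6 = 64 truth assignments over (u1, u2, u3, u4, u5, u6).
Split on u3. With u3 = 1, the clauses containing u3 are satisfied and ~u3 drops from the rest; 2 of the 2^5 = 32 assignments to the other variables satisfy what remains.
With u3 = 0, by the same count on the reduced clause set, 3 assignments work.
(One model: u1=F, u2=T, u3=T, u4=T, u5=T, u6=T.)
Total: 2 + 3 = 5.

5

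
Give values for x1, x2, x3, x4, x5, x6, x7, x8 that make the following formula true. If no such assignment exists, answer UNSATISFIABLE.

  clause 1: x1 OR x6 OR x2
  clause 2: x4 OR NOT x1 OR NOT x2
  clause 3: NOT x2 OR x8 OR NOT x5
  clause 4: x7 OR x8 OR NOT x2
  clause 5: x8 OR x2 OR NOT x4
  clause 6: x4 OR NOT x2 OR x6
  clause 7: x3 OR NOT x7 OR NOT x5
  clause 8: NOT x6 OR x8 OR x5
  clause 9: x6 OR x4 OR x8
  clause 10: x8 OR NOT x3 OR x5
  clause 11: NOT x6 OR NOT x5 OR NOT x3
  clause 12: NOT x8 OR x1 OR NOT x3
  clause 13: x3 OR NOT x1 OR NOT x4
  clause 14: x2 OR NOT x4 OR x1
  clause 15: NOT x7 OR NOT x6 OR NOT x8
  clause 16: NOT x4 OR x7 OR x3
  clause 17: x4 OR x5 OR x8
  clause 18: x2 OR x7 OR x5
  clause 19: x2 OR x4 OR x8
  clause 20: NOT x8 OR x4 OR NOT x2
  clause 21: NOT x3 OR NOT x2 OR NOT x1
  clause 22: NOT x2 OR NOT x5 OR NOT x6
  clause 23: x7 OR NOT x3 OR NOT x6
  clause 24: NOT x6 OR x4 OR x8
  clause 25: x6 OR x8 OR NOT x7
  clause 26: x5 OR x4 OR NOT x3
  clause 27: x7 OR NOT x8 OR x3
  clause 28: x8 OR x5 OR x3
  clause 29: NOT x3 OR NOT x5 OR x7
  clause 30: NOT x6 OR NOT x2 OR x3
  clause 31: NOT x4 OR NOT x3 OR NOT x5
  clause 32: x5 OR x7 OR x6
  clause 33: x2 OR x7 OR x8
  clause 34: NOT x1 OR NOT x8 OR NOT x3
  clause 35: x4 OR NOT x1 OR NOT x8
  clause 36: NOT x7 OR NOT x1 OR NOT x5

x1 ↦ false, x2 ↦ true, x3 ↦ false, x4 ↦ true, x5 ↦ false, x6 ↦ false, x7 ↦ true, x8 ↦ true

Try x1 = false.
Try x6 = false.
(x2) alone gives x2 = true.
(x4) alone gives x4 = true.
Try x8 = true.
(NOT x3) alone gives x3 = false.
(x7) alone gives x7 = true.
(NOT x5) alone gives x5 = false.
All clauses are satisfied.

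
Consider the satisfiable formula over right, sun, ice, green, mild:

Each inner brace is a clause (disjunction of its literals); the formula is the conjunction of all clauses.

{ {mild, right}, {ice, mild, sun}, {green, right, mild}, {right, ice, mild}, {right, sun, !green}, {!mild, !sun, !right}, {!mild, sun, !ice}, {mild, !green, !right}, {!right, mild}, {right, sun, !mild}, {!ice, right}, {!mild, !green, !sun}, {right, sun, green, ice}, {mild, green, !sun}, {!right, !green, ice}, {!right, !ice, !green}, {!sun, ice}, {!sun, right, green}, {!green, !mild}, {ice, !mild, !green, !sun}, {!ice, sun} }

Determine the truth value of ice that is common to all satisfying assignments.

Suppose ice = true.
Unit clause (right) forces right = true.
Unit clause (mild) forces mild = true.
Unit clause (!sun) forces sun = false.
But (sun) is also a unit clause — contradiction.
So every satisfying assignment has ice = False.

False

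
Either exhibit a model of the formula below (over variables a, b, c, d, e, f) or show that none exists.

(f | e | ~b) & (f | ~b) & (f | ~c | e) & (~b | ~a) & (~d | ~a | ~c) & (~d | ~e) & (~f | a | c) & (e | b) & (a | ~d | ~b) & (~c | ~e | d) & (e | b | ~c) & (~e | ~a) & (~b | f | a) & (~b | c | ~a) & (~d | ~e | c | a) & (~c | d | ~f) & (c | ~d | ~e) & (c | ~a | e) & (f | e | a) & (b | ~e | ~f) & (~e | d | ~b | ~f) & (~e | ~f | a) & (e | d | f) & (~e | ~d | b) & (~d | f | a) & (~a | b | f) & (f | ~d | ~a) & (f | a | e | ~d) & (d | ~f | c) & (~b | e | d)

a ↦ 0; b ↦ 0; c ↦ 0; d ↦ 0; e ↦ 1; f ↦ 0

Branch on f: set f = 0.
The clause (~b) is unit, so b = 0.
The clause (e) is unit, so e = 1.
The clause (~d) is unit, so d = 0.
The clause (~c) is unit, so c = 0.
The clause (~a) is unit, so a = 0.
All clauses are satisfied.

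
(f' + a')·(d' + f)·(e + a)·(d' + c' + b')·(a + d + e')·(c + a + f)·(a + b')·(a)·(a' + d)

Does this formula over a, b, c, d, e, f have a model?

The clause (a) is unit, so a = 1.
The clause (f') is unit, so f = 0.
The clause (d') is unit, so d = 0.
That conflicts with the unit clause (d).
No assignment satisfies every clause.

No, unsatisfiable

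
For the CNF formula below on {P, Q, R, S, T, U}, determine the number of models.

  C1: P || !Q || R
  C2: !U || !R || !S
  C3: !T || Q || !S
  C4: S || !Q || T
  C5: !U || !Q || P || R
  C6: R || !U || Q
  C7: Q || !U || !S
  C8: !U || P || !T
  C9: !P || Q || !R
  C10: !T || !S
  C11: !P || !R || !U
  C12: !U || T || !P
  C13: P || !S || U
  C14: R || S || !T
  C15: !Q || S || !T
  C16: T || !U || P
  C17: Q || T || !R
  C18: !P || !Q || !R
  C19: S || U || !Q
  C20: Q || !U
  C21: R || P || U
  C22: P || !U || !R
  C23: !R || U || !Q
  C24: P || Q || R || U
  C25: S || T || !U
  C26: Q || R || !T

4

There are 2^6 = 64 truth assignments over (P, Q, R, S, T, U).
Split on P. With P = true, the clauses containing P are satisfied and !P drops from the rest; 3 of the 2^5 = 32 assignments to the other variables satisfy what remains.
With P = false, by the same count on the reduced clause set, 1 assignment works.
(One model: P=F, Q=F, R=T, S=F, T=T, U=F.)
Total: 3 + 1 = 4.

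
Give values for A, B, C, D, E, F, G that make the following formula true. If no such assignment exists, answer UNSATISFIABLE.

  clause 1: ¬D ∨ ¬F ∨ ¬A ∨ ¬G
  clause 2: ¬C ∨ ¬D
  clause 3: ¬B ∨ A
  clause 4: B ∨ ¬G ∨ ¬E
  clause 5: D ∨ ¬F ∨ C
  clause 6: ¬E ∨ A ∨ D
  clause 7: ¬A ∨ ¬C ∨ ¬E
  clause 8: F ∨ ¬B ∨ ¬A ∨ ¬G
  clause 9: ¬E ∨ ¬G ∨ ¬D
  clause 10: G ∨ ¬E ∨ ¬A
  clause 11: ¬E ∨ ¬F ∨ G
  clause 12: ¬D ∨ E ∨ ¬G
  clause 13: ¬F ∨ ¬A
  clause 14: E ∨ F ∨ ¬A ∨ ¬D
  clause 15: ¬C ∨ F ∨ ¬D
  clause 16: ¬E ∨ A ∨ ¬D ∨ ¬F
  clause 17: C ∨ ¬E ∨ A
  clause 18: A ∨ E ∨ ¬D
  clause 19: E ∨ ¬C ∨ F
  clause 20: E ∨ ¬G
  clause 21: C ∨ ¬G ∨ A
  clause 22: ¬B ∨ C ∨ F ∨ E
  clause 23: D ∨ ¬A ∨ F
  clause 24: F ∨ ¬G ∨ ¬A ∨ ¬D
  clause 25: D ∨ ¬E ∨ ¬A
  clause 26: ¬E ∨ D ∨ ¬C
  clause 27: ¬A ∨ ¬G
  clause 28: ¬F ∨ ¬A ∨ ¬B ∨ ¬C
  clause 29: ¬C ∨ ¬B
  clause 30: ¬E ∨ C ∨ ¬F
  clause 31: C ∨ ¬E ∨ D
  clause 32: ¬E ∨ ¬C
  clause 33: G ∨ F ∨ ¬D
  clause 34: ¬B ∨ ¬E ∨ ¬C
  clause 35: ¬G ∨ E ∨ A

A: False, B: False, C: True, D: False, E: False, F: True, G: False

Case C = True:
From the singleton clause (¬D), D = False.
From the singleton clause (¬E), E = False.
From the singleton clause (F), F = True.
From the singleton clause (¬A), A = False.
From the singleton clause (¬B), B = False.
From the singleton clause (¬G), G = False.
All clauses are satisfied.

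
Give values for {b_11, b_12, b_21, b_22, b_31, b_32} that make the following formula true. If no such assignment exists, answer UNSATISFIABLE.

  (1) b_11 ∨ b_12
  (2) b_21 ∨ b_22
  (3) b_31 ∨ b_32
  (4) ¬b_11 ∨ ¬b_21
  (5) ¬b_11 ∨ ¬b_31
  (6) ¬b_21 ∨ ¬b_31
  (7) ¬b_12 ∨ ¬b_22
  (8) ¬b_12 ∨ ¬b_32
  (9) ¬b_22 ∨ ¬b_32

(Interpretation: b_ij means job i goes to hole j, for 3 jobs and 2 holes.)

Try b_11 = True.
(¬b_21) alone gives b_21 = False.
(b_22) alone gives b_22 = True.
(¬b_31) alone gives b_31 = False.
(b_32) alone gives b_32 = True.
That conflicts with the unit clause (¬b_32).
That branch fails; take b_11 = False instead.
(b_12) alone gives b_12 = True.
(¬b_22) alone gives b_22 = False.
(b_21) alone gives b_21 = True.
(¬b_31) alone gives b_31 = False.
(b_32) alone gives b_32 = True.
That conflicts with the unit clause (¬b_32).
Either choice for b_11 ends in contradiction.

UNSATISFIABLE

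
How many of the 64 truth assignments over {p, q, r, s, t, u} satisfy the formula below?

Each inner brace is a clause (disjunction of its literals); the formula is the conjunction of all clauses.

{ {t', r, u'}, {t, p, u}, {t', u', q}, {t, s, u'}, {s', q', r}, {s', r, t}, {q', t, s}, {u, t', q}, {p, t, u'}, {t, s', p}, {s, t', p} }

13

There are 2^6 = 64 truth assignments over (p, q, r, s, t, u).
Split on t. With t = 1, the clauses containing t are satisfied and t' drops from the rest; 7 of the 2^5 = 32 assignments to the other variables satisfy what remains.
With t = 0, by the same count on the reduced clause set, 6 assignments work.
Total: 7 + 6 = 13.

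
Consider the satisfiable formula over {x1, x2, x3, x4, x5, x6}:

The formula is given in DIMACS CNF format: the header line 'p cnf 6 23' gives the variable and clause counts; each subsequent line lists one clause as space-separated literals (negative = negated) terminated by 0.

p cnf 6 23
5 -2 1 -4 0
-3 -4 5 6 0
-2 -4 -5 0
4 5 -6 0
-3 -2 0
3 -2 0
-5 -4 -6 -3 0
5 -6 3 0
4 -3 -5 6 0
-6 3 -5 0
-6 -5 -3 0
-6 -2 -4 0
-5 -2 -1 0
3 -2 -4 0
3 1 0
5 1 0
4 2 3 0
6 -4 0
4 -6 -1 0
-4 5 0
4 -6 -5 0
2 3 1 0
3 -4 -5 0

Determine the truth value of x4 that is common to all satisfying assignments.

False

Suppose x4 = True.
From the singleton clause (x6), x6 = True.
From the singleton clause (¬x2), x2 = False.
From the singleton clause (x5), x5 = True.
From the singleton clause (¬x3), x3 = False.
Now (x3) is unsatisfied and unit — conflict.
So every satisfying assignment has x4 = False.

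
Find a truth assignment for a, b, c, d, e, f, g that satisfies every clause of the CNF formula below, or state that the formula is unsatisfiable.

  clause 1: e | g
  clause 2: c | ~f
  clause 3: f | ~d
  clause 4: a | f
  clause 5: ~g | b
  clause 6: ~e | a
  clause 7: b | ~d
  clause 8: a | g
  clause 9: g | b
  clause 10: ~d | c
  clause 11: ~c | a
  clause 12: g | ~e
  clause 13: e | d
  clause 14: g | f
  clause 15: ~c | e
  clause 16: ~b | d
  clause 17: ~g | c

a=1,  b=1,  c=1,  d=1,  e=1,  f=1,  g=1

Branch on e: set e = 1.
(a) alone gives a = 1.
(g) alone gives g = 1.
(b) alone gives b = 1.
(d) alone gives d = 1.
(f) alone gives f = 1.
(c) alone gives c = 1.
All clauses are satisfied.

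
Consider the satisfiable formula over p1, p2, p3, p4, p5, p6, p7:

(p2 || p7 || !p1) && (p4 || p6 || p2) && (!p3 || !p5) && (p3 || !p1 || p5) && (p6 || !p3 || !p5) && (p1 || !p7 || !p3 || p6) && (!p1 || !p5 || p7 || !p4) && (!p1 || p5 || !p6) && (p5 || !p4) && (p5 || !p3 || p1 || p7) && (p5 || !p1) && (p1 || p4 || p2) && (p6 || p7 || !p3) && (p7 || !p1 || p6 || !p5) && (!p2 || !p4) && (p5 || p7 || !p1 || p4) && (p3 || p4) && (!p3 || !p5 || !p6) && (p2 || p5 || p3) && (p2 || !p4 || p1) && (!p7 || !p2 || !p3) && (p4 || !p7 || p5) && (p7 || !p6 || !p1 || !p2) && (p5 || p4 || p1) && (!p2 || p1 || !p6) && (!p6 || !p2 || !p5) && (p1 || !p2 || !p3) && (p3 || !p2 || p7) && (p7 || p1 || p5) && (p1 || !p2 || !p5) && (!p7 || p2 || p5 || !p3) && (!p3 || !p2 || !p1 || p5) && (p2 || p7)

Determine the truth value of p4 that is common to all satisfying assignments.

Suppose p4 = false.
(p3) alone gives p3 = true.
(!p5) alone gives p5 = false.
(!p1) alone gives p1 = false.
That conflicts with the unit clause (p1).
So every satisfying assignment has p4 = True.

True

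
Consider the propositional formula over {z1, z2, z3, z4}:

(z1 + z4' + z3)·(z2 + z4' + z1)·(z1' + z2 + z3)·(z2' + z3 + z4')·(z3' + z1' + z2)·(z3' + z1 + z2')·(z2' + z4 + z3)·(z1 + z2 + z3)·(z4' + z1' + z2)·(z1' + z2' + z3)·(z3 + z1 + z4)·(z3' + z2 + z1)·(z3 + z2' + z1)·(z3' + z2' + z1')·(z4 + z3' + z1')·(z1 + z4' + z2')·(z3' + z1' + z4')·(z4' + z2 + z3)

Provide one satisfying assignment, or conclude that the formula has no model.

UNSATISFIABLE

Branch on z1: set z1 = 1.
Branch on z2: set z2 = 1.
The clause (z3) is unit, so z3 = 1.
That conflicts with the unit clause (z3').
So z2 must be the other value — set z2 = 0.
The clause (z3) is unit, so z3 = 1.
That conflicts with the unit clause (z3').
Neither z2 = 1 nor z2 = 0 works.
So z1 must be the other value — set z1 = 0.
Branch on z4: set z4 = 0.
The clause (z3) is unit, so z3 = 1.
The clause (z2') is unit, so z2 = 0.
That conflicts with the unit clause (z2).
So z4 must be the other value — set z4 = 1.
The clause (z3) is unit, so z3 = 1.
The clause (z2) is unit, so z2 = 1.
That conflicts with the unit clause (z2').
Neither z4 = 1 nor z4 = 0 works.
Neither z1 = 1 nor z1 = 0 works.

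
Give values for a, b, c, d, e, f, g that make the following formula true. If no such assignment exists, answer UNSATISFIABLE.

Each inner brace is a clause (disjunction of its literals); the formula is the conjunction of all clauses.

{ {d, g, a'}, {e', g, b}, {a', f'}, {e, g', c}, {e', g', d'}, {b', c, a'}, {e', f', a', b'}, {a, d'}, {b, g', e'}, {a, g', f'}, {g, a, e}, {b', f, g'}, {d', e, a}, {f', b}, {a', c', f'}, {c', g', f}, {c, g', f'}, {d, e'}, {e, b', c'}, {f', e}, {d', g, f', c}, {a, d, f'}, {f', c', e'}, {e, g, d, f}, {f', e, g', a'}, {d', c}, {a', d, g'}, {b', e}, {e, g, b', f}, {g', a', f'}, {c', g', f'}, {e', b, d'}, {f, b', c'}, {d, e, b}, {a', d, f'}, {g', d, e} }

a: 1,  b: 0,  c: 1,  d: 1,  e: 0,  f: 0,  g: 0

Branch on a: set a = 1.
(f') alone gives f = 0.
Branch on d: set d = 1.
(c) alone gives c = 1.
(g') alone gives g = 0.
(b') alone gives b = 0.
(e') alone gives e = 0.
This assignment satisfies each clause.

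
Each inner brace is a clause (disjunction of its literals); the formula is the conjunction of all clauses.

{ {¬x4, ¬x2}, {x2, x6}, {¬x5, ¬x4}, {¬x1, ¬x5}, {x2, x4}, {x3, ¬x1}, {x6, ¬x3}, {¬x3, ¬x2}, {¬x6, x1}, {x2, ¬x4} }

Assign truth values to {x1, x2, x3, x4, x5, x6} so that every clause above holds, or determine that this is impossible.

Suppose x4 = False.
(x2) alone gives x2 = True.
(¬x3) alone gives x3 = False.
(¬x1) alone gives x1 = False.
(¬x6) alone gives x6 = False.
No clause remains; x5 is free.

x1: False; x2: True; x3: False; x4: False; x5: True; x6: False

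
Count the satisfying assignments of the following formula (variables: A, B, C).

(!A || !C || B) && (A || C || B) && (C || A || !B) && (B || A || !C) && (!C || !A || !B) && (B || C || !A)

2

There are 2^3 = 8 truth assignments over (A, B, C).
Split on A. With A = true, the clauses containing A are satisfied and !A drops from the rest; 1 of the 2^2 = 4 assignments to the other variables satisfy what remains.
With A = false, by the same count on the reduced clause set, 1 assignment works.
Total: 1 + 1 = 2.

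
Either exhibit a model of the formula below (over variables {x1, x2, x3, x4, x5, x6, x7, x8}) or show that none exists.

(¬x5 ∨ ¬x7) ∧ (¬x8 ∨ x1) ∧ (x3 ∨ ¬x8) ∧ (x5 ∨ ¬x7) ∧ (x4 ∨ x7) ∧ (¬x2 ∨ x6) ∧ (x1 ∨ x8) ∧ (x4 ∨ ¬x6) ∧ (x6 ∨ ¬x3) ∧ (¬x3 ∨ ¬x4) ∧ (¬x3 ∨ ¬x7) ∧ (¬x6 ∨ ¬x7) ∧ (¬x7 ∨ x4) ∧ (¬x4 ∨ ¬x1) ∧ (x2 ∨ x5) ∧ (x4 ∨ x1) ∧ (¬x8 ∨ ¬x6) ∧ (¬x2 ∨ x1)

Try x5 = False.
(¬x7) alone gives x7 = False.
(x4) alone gives x4 = True.
(¬x3) alone gives x3 = False.
(¬x8) alone gives x8 = False.
(x1) alone gives x1 = True.
But (¬x1) is also a unit clause — contradiction.
That branch fails; take x5 = True instead.
(¬x7) alone gives x7 = False.
(x4) alone gives x4 = True.
(¬x3) alone gives x3 = False.
(¬x8) alone gives x8 = False.
(x1) alone gives x1 = True.
But (¬x1) is also a unit clause — contradiction.
Either choice for x5 ends in contradiction.

UNSATISFIABLE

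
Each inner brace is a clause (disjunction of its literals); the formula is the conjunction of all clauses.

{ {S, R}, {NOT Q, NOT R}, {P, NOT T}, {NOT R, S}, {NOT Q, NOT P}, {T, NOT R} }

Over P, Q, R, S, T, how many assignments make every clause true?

There are 2^5 = 32 truth assignments over (P, Q, R, S, T).
Split on R. With R = true, the clauses containing R are satisfied and NOT R drops from the rest; 1 of the 2^4 = 16 assignments to the other variables satisfy what remains.
With R = false, by the same count on the reduced clause set, 4 assignments work.
(One model: P=F, Q=F, R=F, S=T, T=F.)
Total: 1 + 4 = 5.

5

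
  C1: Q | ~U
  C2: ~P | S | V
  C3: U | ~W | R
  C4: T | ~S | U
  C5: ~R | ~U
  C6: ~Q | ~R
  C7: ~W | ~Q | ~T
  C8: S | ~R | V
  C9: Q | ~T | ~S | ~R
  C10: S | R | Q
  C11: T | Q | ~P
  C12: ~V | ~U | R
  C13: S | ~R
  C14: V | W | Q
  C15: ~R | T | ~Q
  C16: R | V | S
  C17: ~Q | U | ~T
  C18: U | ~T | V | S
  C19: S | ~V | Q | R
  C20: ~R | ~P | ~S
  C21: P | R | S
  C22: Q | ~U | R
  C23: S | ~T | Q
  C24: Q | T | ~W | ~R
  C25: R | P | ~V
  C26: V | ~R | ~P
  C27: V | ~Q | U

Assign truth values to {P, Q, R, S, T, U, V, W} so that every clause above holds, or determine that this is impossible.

Suppose Q = 1.
Unit clause (~R) forces R = 0.
Suppose U = 0.
Unit clause (~W) forces W = 0.
Unit clause (~T) forces T = 0.
Unit clause (~S) forces S = 0.
Unit clause (V) forces V = 1.
Unit clause (P) forces P = 1.
All clauses are satisfied.

P=1; Q=1; R=0; S=0; T=0; U=0; V=1; W=0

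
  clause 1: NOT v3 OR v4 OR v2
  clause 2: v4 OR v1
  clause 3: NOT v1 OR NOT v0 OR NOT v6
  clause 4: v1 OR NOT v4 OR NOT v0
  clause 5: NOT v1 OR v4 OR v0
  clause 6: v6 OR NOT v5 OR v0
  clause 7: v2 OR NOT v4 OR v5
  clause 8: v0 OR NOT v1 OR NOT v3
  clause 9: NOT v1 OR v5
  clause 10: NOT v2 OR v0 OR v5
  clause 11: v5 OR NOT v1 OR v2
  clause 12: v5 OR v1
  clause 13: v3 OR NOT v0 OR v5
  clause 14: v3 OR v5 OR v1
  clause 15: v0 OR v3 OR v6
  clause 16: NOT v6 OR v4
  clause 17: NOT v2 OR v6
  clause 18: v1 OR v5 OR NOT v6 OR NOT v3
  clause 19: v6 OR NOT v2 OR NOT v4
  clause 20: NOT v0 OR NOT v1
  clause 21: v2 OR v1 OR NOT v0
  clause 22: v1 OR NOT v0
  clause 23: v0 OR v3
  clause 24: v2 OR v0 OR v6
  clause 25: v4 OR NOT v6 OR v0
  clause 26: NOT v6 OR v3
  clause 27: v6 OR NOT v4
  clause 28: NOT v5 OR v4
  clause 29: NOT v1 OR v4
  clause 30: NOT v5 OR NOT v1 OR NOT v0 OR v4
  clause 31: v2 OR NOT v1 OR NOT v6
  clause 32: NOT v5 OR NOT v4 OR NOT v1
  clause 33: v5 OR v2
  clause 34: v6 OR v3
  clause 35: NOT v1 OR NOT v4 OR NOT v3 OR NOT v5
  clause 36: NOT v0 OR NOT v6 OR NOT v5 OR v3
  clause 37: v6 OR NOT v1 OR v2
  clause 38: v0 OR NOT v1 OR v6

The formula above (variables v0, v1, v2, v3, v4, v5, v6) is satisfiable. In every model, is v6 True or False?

Suppose v6 = false.
The clause (NOT v2) is unit, so v2 = false.
The clause (v0) is unit, so v0 = true.
The clause (NOT v1) is unit, so v1 = false.
But (v1) is also a unit clause — contradiction.
So every satisfying assignment has v6 = True.

True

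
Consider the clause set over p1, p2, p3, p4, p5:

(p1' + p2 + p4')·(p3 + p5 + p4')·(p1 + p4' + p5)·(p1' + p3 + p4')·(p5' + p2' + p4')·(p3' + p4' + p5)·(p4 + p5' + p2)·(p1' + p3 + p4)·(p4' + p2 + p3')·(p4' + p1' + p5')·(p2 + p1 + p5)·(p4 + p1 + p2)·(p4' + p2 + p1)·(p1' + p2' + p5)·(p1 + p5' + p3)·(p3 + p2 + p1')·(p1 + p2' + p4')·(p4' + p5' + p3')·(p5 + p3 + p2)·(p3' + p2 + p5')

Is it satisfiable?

Try p1 = 1.
Try p2 = 0.
The clause (p4') is unit, so p4 = 0.
The clause (p5') is unit, so p5 = 0.
The clause (p3) is unit, so p3 = 1.
Every clause now holds.
A satisfying assignment: p1=1,  p2=0,  p3=1,  p4=0,  p5=0.

Satisfiable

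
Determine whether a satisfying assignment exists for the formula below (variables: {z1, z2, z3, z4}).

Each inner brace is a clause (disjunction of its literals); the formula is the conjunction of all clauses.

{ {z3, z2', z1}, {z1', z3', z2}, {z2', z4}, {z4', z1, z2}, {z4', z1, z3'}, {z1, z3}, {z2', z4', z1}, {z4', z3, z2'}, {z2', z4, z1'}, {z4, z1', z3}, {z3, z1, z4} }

Satisfiable

Branch on z2: set z2 = 0.
Branch on z1: set z1 = 1.
Unit clause (z3') forces z3 = 0.
Unit clause (z4) forces z4 = 1.
This assignment satisfies each clause.
A satisfying assignment: z1: 1; z2: 0; z3: 0; z4: 1.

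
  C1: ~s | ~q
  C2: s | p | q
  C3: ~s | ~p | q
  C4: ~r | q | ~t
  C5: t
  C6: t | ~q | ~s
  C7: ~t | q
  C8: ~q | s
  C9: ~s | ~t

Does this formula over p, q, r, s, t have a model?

Unit clause (t) forces t = 1.
Unit clause (q) forces q = 1.
Unit clause (~s) forces s = 0.
But (s) is also a unit clause — contradiction.
No assignment satisfies every clause.

Unsatisfiable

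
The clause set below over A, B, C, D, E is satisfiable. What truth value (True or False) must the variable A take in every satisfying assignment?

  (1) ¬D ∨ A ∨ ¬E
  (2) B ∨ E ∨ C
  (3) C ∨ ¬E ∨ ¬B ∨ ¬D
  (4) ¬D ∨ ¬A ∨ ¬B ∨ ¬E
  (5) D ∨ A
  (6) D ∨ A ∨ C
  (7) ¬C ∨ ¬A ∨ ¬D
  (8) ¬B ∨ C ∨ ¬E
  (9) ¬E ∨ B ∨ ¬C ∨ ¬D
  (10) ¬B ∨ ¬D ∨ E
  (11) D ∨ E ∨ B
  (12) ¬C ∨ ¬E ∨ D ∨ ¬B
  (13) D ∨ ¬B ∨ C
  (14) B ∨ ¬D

True

Suppose A = False.
From the singleton clause (D), D = True.
From the singleton clause (¬E), E = False.
From the singleton clause (¬B), B = False.
Now (B) is unsatisfied and unit — conflict.
So every satisfying assignment has A = True.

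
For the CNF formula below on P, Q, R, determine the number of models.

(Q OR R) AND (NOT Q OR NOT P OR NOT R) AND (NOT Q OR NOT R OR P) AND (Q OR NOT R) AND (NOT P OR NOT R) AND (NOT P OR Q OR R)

There are 2^3 = 8 truth assignments over (P, Q, R).
Check each against the 6 clauses (columns in the order P, Q, R):
  F F F  ✗ fails (Q OR R)
  F F T  ✗ fails (Q OR NOT R)
  F T F  ✓ satisfies all
  F T T  ✗ fails (NOT Q OR NOT R OR P)
  T F F  ✗ fails (Q OR R)
  T F T  ✗ fails (Q OR NOT R)
  T T F  ✓ satisfies all
  T T T  ✗ fails (NOT Q OR NOT P OR NOT R)
2 of the 8 rows are models.

2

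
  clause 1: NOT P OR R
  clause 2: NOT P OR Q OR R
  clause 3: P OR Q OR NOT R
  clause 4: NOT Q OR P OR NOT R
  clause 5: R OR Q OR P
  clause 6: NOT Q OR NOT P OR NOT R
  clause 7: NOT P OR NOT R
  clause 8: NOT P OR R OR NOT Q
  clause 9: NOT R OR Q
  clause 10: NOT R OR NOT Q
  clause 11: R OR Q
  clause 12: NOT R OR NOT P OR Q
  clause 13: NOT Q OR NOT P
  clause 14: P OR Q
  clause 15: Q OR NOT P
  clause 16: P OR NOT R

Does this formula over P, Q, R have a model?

Yes

Branch on P: set P = false.
(Q) alone gives Q = true.
(NOT R) alone gives R = false.
All clauses are satisfied.
A satisfying assignment: P: false; Q: true; R: false.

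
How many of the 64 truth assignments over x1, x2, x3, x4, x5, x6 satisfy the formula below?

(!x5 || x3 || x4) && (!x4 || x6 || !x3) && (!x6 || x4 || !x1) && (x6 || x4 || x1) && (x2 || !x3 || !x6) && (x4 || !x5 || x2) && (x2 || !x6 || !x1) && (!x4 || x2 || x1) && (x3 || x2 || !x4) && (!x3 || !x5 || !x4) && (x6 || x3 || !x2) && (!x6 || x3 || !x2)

9

There are 2^6 = 64 truth assignments over (x1, x2, x3, x4, x5, x6).
Split on x1. With x1 = true, the clauses containing x1 are satisfied and !x1 drops from the rest; 5 of the 2^5 = 32 assignments to the other variables satisfy what remains.
With x1 = false, by the same count on the reduced clause set, 4 assignments work.
Total: 5 + 4 = 9.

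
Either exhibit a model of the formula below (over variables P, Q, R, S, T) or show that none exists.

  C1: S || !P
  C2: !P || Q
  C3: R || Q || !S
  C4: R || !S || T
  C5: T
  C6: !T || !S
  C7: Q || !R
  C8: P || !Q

P=false, Q=false, R=false, S=false, T=true

The clause (T) is unit, so T = true.
The clause (!S) is unit, so S = false.
The clause (!P) is unit, so P = false.
The clause (!Q) is unit, so Q = false.
The clause (!R) is unit, so R = false.
All clauses are satisfied.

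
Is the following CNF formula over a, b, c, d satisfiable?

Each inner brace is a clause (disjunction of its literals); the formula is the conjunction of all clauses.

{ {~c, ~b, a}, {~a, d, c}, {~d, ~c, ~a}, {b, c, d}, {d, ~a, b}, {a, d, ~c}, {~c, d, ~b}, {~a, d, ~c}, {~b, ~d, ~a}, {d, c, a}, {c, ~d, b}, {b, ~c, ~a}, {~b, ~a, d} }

Branch on c: set c = 1.
Branch on b: set b = 0.
From the singleton clause (~a), a = 0.
From the singleton clause (d), d = 1.
All clauses are satisfied.
A satisfying assignment: a: 0; b: 0; c: 1; d: 1.

Satisfiable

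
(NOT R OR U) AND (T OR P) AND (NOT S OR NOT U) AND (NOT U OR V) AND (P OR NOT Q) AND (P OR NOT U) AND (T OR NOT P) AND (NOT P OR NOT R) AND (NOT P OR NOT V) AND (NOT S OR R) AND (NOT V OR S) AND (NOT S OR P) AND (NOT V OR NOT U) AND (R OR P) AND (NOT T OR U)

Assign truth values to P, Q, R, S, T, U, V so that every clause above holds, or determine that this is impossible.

Branch on R: set R = false.
Unit clause (NOT S) forces S = false.
Unit clause (NOT V) forces V = false.
Unit clause (NOT U) forces U = false.
Unit clause (P) forces P = true.
Unit clause (T) forces T = true.
That conflicts with the unit clause (NOT T).
That branch fails; take R = true instead.
Unit clause (U) forces U = true.
Unit clause (NOT S) forces S = false.
Unit clause (V) forces V = true.
That conflicts with the unit clause (NOT V).
Either choice for R ends in contradiction.

UNSATISFIABLE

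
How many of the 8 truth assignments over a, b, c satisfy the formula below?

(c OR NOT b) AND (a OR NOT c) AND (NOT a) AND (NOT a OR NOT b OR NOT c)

There are 2^3 = 8 truth assignments over (a, b, c).
Check each against the 4 clauses (columns in the order a, b, c):
  F F F  ✓ satisfies all
  F F T  ✗ fails (a OR NOT c)
  F T F  ✗ fails (c OR NOT b)
  F T T  ✗ fails (a OR NOT c)
  T F F  ✗ fails (NOT a)
  T F T  ✗ fails (NOT a)
  T T F  ✗ fails (c OR NOT b)
  T T T  ✗ fails (NOT a)
1 of the 8 rows is a model.

1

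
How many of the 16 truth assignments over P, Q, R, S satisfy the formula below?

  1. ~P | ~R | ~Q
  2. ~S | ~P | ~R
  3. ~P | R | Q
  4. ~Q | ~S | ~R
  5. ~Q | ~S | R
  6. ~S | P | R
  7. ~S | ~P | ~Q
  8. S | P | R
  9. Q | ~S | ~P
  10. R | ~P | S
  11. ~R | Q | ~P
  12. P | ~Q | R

There are 2^4 = 16 truth assignments over (P, Q, R, S).
Check each against the 12 clauses (columns in the order P, Q, R, S):
  F F F F  ✗ fails (S | P | R)
  F F F T  ✗ fails (~S | P | R)
  F F T F  ✓ satisfies all
  F F T T  ✓ satisfies all
  F T F F  ✗ fails (S | P | R)
  F T F T  ✗ fails (~Q | ~S | R)
  F T T F  ✓ satisfies all
  F T T T  ✗ fails (~Q | ~S | ~R)
  T F F F  ✗ fails (~P | R | Q)
  T F F T  ✗ fails (~P | R | Q)
  T F T F  ✗ fails (~R | Q | ~P)
  T F T T  ✗ fails (~S | ~P | ~R)
  T T F F  ✗ fails (R | ~P | S)
  T T F T  ✗ fails (~Q | ~S | R)
  T T T F  ✗ fails (~P | ~R | ~Q)
  T T T T  ✗ fails (~P | ~R | ~Q)
3 of the 16 rows are models.

3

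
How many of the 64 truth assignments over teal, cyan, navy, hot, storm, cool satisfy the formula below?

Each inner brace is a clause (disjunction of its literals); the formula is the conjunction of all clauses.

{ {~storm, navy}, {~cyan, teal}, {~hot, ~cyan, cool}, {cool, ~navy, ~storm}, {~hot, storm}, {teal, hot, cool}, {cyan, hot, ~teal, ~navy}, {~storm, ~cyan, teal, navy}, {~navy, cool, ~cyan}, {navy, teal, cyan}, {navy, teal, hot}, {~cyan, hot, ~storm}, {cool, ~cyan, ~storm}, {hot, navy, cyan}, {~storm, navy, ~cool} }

8

There are 2^6 = 64 truth assignments over (teal, cyan, navy, hot, storm, cool).
Split on cool. With cool = 1, the clauses containing cool are satisfied and ~cool drops from the rest; 7 of the 2^5 = 32 assignments to the other variables satisfy what remains.
With cool = 0, by the same count on the reduced clause set, 1 assignment works.
Total: 7 + 1 = 8.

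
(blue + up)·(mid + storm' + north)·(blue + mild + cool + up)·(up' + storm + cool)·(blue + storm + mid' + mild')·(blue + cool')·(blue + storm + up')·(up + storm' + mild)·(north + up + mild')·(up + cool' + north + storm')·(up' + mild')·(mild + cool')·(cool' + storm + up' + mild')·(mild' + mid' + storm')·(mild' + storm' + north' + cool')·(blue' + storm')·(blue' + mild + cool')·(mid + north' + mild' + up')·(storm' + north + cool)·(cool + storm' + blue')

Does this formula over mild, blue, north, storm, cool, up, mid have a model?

Yes, satisfiable

Case blue = 1:
(storm') alone gives storm = 0.
Case up = 0:
Case north = 1:
Case mild = 1:
No clause remains; cool, mid are free.
A satisfying assignment: mild: 1, blue: 1, north: 1, storm: 0, cool: 0, up: 0, mid: 0.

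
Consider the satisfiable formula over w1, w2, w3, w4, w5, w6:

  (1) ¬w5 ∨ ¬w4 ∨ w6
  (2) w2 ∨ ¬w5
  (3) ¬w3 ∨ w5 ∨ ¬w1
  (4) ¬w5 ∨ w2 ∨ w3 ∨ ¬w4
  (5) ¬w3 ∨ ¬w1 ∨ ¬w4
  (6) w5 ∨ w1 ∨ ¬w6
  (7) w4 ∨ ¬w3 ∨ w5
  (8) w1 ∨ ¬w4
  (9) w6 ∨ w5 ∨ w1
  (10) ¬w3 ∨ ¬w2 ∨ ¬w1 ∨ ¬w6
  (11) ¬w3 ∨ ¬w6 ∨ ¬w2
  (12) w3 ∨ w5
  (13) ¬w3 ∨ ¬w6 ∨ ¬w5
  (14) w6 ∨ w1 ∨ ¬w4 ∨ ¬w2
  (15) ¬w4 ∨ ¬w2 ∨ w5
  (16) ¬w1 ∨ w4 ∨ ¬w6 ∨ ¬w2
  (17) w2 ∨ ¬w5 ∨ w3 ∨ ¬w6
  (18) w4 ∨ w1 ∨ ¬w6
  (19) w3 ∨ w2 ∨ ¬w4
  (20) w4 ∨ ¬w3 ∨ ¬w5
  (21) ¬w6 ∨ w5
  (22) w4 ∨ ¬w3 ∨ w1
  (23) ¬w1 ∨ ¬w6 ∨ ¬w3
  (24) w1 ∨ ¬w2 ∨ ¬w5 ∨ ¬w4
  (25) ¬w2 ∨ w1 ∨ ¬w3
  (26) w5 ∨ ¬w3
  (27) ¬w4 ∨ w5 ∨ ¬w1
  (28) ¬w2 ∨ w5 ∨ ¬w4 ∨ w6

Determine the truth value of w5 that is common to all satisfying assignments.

True

Suppose w5 = False.
(w3) alone gives w3 = True.
But (¬w3) is also a unit clause — contradiction.
So every satisfying assignment has w5 = True.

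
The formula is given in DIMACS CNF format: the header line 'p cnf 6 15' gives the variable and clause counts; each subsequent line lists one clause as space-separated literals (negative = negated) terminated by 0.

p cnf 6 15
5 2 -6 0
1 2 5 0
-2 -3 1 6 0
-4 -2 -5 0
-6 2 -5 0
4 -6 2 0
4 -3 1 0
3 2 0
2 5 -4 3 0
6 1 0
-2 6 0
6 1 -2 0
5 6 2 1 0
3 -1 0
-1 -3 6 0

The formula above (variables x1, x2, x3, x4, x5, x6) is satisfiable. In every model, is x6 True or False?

Suppose x6 = False.
From the singleton clause (x1), x1 = True.
From the singleton clause (¬x2), x2 = False.
From the singleton clause (x3), x3 = True.
That conflicts with the unit clause (¬x3).
So every satisfying assignment has x6 = True.

True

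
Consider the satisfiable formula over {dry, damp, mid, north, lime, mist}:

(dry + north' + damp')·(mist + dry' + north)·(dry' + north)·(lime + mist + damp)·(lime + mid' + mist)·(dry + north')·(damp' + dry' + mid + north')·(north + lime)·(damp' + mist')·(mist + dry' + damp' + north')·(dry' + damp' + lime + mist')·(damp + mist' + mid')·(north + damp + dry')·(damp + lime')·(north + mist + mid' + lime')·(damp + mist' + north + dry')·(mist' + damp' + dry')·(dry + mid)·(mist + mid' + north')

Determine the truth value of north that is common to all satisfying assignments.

Suppose north = 0.
Unit clause (dry') forces dry = 0.
Unit clause (lime) forces lime = 1.
Unit clause (damp) forces damp = 1.
Unit clause (mist') forces mist = 0.
Unit clause (mid') forces mid = 0.
Now (mid) is unsatisfied and unit — conflict.
So every satisfying assignment has north = True.

True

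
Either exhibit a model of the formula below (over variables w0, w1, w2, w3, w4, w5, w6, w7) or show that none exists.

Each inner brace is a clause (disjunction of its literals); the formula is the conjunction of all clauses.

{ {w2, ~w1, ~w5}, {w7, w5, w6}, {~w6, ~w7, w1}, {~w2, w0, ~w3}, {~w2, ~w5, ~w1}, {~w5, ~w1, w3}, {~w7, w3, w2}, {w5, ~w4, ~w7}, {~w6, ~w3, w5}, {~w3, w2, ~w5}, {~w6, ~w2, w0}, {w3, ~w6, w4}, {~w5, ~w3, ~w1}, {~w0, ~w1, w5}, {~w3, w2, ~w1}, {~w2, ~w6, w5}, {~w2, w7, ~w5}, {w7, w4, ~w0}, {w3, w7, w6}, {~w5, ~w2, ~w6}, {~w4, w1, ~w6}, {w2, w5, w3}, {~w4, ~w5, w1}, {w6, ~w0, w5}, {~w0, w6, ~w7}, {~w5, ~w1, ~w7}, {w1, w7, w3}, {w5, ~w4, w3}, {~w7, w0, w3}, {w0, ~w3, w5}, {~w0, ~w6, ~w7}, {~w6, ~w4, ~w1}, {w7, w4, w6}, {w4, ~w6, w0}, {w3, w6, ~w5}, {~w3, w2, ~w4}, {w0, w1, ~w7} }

UNSATISFIABLE

Suppose w2 = 1.
Suppose w0 = 1.
Suppose w5 = 0.
(~w1) alone gives w1 = 0.
(~w6) alone gives w6 = 0.
That conflicts with the unit clause (w6).
Backtrack on w5: now try w5 = 1.
(~w1) alone gives w1 = 0.
(w7) alone gives w7 = 1.
(~w6) alone gives w6 = 0.
That conflicts with the unit clause (w6).
Both values of w5 lead to a conflict.
Backtrack on w0: now try w0 = 0.
(~w3) alone gives w3 = 0.
(~w6) alone gives w6 = 0.
(w7) alone gives w7 = 1.
That conflicts with the unit clause (~w7).
Both values of w0 lead to a conflict.
Backtrack on w2: now try w2 = 0.
Suppose w1 = 0.
Suppose w6 = 0.
Suppose w7 = 1.
(w3) alone gives w3 = 1.
(~w5) alone gives w5 = 0.
(~w4) alone gives w4 = 0.
(~w0) alone gives w0 = 0.
That conflicts with the unit clause (w0).
Backtrack on w7: now try w7 = 0.
(w5) alone gives w5 = 1.
(~w3) alone gives w3 = 0.
That conflicts with the unit clause (w3).
Both values of w7 lead to a conflict.
Backtrack on w6: now try w6 = 1.
(~w7) alone gives w7 = 0.
(~w4) alone gives w4 = 0.
(w3) alone gives w3 = 1.
(w5) alone gives w5 = 1.
That conflicts with the unit clause (~w5).
Both values of w6 lead to a conflict.
Backtrack on w1: now try w1 = 1.
(~w5) alone gives w5 = 0.
(~w0) alone gives w0 = 0.
(~w3) alone gives w3 = 0.
That conflicts with the unit clause (w3).
Both values of w1 lead to a conflict.
Both values of w2 lead to a conflict.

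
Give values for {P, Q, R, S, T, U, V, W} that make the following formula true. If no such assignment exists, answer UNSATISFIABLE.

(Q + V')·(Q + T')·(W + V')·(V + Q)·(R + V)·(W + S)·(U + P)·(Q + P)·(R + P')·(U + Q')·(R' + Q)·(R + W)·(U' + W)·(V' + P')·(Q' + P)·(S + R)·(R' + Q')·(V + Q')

Try Q = 1.
From the singleton clause (U), U = 1.
From the singleton clause (W), W = 1.
From the singleton clause (P), P = 1.
From the singleton clause (R), R = 1.
But (R') is also a unit clause — contradiction.
So Q must be the other value — set Q = 0.
From the singleton clause (V'), V = 0.
But (V) is also a unit clause — contradiction.
Both values of Q lead to a conflict.

UNSATISFIABLE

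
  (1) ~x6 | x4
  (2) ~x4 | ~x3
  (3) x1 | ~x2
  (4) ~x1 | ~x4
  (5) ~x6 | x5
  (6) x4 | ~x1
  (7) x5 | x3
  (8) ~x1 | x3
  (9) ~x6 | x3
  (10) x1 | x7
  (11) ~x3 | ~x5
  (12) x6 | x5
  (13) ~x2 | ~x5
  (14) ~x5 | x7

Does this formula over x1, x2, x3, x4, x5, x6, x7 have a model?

Case x6 = 0:
Unit clause (x5) forces x5 = 1.
Unit clause (~x3) forces x3 = 0.
Unit clause (~x1) forces x1 = 0.
Unit clause (~x2) forces x2 = 0.
Unit clause (x7) forces x7 = 1.
Every clause is now satisfied; x4 is unconstrained.
A satisfying assignment: x1: 0; x2: 0; x3: 0; x4: 0; x5: 1; x6: 0; x7: 1.

Yes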